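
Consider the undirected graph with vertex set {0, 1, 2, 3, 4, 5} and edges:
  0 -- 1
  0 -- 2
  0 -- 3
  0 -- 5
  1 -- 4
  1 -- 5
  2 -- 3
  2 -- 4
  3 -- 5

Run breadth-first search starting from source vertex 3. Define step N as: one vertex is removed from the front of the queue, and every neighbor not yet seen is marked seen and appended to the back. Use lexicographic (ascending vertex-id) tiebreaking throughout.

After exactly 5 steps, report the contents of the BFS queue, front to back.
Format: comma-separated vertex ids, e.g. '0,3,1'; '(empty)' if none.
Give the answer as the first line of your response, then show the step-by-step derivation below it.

4

step 1: dequeue 3; queue=[0,2,5]; order=3
step 2: dequeue 0; queue=[2,5,1]; order=3,0
step 3: dequeue 2; queue=[5,1,4]; order=3,0,2
step 4: dequeue 5; queue=[1,4]; order=3,0,2,5
step 5: dequeue 1; queue=[4]; order=3,0,2,5,1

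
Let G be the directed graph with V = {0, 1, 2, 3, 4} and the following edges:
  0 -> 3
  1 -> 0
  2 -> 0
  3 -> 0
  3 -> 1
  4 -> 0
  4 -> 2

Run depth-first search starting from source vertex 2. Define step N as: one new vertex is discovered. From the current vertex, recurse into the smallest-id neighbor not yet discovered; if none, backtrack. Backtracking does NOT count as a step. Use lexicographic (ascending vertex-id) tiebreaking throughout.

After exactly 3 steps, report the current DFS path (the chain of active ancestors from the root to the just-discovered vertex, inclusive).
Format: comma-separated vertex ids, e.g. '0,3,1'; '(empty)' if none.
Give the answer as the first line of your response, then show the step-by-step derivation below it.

2,0,3

step 1: discover 2; path=2; order=2
step 2: discover 0; path=2>0; order=2,0
step 3: discover 3; path=2>0>3; order=2,0,3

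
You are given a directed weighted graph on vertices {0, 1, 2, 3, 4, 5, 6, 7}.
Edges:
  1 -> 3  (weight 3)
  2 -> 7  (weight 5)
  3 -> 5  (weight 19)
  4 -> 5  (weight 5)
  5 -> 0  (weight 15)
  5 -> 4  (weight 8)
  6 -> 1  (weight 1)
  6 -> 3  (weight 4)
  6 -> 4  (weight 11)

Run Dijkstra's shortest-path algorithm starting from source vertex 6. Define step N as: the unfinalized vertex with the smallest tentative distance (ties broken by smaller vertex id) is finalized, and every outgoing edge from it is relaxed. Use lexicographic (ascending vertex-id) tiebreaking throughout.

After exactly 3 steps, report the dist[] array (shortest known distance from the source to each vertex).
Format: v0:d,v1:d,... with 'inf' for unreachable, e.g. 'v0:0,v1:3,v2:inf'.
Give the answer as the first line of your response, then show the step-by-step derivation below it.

v0:inf,v1:1,v2:inf,v3:4,v4:11,v5:23,v6:0,v7:inf

step 1: dist = v0:inf,v1:1,v2:inf,v3:4,v4:11,v5:inf,v6:0,v7:inf
step 2: dist = v0:inf,v1:1,v2:inf,v3:4,v4:11,v5:inf,v6:0,v7:inf
step 3: dist = v0:inf,v1:1,v2:inf,v3:4,v4:11,v5:23,v6:0,v7:inf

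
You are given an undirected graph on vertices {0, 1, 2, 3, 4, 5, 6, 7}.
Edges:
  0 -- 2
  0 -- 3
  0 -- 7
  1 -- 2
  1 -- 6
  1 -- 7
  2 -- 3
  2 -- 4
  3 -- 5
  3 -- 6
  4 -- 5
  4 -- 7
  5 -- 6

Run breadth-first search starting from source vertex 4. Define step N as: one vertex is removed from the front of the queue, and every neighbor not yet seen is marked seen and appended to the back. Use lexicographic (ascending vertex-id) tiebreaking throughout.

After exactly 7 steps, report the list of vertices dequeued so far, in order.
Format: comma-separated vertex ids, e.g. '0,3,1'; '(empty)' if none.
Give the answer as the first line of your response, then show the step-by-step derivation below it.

4,2,5,7,0,1,3

step 1: dequeue 4; queue=[2,5,7]; order=4
step 2: dequeue 2; queue=[5,7,0,1,3]; order=4,2
step 3: dequeue 5; queue=[7,0,1,3,6]; order=4,2,5
step 4: dequeue 7; queue=[0,1,3,6]; order=4,2,5,7
step 5: dequeue 0; queue=[1,3,6]; order=4,2,5,7,0
step 6: dequeue 1; queue=[3,6]; order=4,2,5,7,0,1
step 7: dequeue 3; queue=[6]; order=4,2,5,7,0,1,3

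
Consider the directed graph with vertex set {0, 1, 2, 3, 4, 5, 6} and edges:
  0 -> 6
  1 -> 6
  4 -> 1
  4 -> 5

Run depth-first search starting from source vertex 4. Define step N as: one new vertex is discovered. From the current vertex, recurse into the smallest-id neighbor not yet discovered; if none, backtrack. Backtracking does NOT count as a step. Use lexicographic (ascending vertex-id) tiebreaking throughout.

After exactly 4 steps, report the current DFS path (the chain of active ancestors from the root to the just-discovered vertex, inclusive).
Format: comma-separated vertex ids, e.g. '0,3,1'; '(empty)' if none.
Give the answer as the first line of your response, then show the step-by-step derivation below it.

4,5

step 1: discover 4; path=4; order=4
step 2: discover 1; path=4>1; order=4,1
step 3: discover 6; path=4>1>6; order=4,1,6
step 4: discover 5; path=4>5; order=4,1,6,5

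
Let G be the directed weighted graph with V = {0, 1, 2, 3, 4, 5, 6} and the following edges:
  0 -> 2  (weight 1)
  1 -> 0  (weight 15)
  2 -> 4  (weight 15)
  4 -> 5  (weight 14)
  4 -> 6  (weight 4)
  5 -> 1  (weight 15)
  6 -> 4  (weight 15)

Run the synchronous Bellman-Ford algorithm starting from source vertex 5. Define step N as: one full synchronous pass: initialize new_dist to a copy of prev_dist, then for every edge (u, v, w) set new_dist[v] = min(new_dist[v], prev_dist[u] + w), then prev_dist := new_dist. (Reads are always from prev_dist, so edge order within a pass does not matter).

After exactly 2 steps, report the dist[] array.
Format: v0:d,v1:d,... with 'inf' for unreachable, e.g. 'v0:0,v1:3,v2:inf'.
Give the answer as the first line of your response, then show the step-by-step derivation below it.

v0:30,v1:15,v2:inf,v3:inf,v4:inf,v5:0,v6:inf

step 1: dist = v0:inf,v1:15,v2:inf,v3:inf,v4:inf,v5:0,v6:inf
step 2: dist = v0:30,v1:15,v2:inf,v3:inf,v4:inf,v5:0,v6:inf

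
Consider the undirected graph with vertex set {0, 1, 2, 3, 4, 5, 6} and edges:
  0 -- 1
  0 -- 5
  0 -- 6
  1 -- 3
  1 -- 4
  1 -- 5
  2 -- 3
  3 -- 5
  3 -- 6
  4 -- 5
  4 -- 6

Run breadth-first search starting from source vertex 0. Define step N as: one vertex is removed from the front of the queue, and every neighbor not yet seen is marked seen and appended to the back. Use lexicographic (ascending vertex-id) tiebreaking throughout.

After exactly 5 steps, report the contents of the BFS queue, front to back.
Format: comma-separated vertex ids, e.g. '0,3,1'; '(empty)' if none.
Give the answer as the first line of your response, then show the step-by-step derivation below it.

4,2

step 1: dequeue 0; queue=[1,5,6]; order=0
step 2: dequeue 1; queue=[5,6,3,4]; order=0,1
step 3: dequeue 5; queue=[6,3,4]; order=0,1,5
step 4: dequeue 6; queue=[3,4]; order=0,1,5,6
step 5: dequeue 3; queue=[4,2]; order=0,1,5,6,3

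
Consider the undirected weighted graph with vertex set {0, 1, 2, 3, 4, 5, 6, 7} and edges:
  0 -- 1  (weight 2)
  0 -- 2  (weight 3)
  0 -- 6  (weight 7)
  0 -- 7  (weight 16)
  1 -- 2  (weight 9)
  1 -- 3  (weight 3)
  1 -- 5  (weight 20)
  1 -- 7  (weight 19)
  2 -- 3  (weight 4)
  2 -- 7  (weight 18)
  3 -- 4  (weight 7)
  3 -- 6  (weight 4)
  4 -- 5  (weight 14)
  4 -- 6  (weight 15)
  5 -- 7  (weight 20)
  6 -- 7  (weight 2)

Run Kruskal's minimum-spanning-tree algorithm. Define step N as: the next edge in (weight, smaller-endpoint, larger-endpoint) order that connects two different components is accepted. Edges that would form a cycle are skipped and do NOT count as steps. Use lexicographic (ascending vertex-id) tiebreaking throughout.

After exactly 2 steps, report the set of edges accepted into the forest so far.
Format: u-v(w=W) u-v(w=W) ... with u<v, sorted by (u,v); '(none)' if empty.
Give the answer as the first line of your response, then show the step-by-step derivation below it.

0-1(w=2) 6-7(w=2)

step 1: add edge 0-1 (w=2); MST = {0-1(w=2)}
step 2: add edge 6-7 (w=2); MST = {0-1(w=2) 6-7(w=2)}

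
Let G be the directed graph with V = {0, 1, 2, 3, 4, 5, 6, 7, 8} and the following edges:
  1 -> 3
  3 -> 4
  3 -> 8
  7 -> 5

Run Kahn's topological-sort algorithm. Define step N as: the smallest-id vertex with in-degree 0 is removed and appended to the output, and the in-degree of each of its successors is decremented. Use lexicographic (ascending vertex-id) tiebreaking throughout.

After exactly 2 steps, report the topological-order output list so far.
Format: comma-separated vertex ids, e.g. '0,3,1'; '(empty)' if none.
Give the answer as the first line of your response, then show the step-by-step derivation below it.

0,1

step 1: output 0; order=[0]; indeg=(0,0,0,1,1,1,0,0,1)
step 2: output 1; order=[0,1]; indeg=(0,0,0,0,1,1,0,0,1)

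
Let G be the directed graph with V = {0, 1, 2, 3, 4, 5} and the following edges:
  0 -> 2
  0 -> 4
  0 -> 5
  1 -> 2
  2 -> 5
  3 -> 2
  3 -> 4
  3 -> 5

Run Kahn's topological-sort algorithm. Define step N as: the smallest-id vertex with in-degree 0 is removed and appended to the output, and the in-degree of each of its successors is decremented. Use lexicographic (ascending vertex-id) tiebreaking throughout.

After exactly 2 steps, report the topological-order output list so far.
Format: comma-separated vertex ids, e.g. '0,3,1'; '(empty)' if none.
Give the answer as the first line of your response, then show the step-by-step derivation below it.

0,1

step 1: output 0; order=[0]; indeg=(0,0,2,0,1,2)
step 2: output 1; order=[0,1]; indeg=(0,0,1,0,1,2)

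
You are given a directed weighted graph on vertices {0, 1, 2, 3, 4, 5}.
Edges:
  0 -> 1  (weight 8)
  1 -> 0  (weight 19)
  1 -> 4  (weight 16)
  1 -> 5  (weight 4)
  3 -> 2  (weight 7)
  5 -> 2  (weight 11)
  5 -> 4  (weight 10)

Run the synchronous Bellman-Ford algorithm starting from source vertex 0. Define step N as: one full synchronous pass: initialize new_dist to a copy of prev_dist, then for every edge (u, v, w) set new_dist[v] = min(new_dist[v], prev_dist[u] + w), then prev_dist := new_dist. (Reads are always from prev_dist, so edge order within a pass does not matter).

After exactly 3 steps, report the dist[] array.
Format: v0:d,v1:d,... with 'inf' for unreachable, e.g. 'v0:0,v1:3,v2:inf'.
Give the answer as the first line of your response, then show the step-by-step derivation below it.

v0:0,v1:8,v2:23,v3:inf,v4:22,v5:12

step 1: dist = v0:0,v1:8,v2:inf,v3:inf,v4:inf,v5:inf
step 2: dist = v0:0,v1:8,v2:inf,v3:inf,v4:24,v5:12
step 3: dist = v0:0,v1:8,v2:23,v3:inf,v4:22,v5:12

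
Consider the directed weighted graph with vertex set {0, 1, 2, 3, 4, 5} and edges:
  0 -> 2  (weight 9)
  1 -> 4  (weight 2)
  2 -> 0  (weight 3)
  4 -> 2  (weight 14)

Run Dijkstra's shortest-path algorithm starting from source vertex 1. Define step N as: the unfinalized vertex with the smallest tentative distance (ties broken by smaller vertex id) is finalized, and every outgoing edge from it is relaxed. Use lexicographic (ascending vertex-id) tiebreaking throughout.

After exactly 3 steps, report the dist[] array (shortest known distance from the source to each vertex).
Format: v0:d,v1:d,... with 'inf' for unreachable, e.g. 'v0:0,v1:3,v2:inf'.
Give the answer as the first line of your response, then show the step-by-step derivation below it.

v0:19,v1:0,v2:16,v3:inf,v4:2,v5:inf

step 1: dist = v0:inf,v1:0,v2:inf,v3:inf,v4:2,v5:inf
step 2: dist = v0:inf,v1:0,v2:16,v3:inf,v4:2,v5:inf
step 3: dist = v0:19,v1:0,v2:16,v3:inf,v4:2,v5:inf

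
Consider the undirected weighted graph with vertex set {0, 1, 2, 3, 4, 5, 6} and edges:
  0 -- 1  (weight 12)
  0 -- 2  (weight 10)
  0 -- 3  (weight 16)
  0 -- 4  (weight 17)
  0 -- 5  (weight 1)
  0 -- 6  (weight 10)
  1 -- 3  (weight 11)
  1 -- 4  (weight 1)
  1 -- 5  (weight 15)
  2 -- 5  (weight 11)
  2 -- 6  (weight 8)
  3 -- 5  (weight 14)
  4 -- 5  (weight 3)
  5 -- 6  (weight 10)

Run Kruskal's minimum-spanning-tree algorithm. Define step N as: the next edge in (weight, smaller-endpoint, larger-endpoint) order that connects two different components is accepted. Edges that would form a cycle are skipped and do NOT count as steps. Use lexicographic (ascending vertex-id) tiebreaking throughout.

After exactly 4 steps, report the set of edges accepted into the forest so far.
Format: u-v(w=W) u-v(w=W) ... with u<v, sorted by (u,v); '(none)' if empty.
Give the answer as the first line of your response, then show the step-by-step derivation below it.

0-5(w=1) 1-4(w=1) 2-6(w=8) 4-5(w=3)

step 1: add edge 0-5 (w=1); MST = {0-5(w=1)}
step 2: add edge 1-4 (w=1); MST = {0-5(w=1) 1-4(w=1)}
step 3: add edge 4-5 (w=3); MST = {0-5(w=1) 1-4(w=1) 4-5(w=3)}
step 4: add edge 2-6 (w=8); MST = {0-5(w=1) 1-4(w=1) 2-6(w=8) 4-5(w=3)}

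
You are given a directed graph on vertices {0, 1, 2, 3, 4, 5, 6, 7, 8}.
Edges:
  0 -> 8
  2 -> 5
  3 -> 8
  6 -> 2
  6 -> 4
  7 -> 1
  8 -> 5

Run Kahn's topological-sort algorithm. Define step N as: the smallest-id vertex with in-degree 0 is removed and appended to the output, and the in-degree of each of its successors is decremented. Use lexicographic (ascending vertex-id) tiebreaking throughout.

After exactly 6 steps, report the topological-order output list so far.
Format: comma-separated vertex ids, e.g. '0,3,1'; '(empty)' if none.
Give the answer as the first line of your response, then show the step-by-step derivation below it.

0,3,6,2,4,7

step 1: output 0; order=[0]; indeg=(0,1,1,0,1,2,0,0,1)
step 2: output 3; order=[0,3]; indeg=(0,1,1,0,1,2,0,0,0)
step 3: output 6; order=[0,3,6]; indeg=(0,1,0,0,0,2,0,0,0)
step 4: output 2; order=[0,3,6,2]; indeg=(0,1,0,0,0,1,0,0,0)
step 5: output 4; order=[0,3,6,2,4]; indeg=(0,1,0,0,0,1,0,0,0)
step 6: output 7; order=[0,3,6,2,4,7]; indeg=(0,0,0,0,0,1,0,0,0)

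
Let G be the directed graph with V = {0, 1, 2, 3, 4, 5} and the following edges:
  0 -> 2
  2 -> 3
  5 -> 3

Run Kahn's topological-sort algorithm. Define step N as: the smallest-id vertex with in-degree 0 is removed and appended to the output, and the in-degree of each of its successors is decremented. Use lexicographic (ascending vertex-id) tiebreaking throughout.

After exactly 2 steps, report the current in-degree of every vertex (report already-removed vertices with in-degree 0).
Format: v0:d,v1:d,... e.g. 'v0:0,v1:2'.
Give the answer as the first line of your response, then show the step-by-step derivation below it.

v0:0,v1:0,v2:0,v3:2,v4:0,v5:0

step 1: output 0; order=[0]; indeg=(0,0,0,2,0,0)
step 2: output 1; order=[0,1]; indeg=(0,0,0,2,0,0)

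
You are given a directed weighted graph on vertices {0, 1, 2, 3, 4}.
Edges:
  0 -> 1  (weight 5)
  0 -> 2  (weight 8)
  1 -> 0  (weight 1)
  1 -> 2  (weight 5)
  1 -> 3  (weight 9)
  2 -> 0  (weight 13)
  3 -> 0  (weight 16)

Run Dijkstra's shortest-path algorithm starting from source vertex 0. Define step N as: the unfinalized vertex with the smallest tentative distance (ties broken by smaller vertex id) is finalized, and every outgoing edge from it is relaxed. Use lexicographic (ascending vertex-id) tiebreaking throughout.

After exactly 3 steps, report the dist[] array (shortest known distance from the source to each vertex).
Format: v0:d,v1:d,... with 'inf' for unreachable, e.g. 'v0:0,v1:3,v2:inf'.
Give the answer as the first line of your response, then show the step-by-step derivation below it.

v0:0,v1:5,v2:8,v3:14,v4:inf

step 1: dist = v0:0,v1:5,v2:8,v3:inf,v4:inf
step 2: dist = v0:0,v1:5,v2:8,v3:14,v4:inf
step 3: dist = v0:0,v1:5,v2:8,v3:14,v4:inf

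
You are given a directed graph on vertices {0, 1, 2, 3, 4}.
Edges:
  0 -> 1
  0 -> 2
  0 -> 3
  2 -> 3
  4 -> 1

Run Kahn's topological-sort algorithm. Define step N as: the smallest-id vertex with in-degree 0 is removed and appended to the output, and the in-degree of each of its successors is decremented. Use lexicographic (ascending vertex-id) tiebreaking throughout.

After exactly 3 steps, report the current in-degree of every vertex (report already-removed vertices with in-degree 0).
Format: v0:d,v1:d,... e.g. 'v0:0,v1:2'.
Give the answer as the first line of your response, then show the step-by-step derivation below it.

v0:0,v1:1,v2:0,v3:0,v4:0

step 1: output 0; order=[0]; indeg=(0,1,0,1,0)
step 2: output 2; order=[0,2]; indeg=(0,1,0,0,0)
step 3: output 3; order=[0,2,3]; indeg=(0,1,0,0,0)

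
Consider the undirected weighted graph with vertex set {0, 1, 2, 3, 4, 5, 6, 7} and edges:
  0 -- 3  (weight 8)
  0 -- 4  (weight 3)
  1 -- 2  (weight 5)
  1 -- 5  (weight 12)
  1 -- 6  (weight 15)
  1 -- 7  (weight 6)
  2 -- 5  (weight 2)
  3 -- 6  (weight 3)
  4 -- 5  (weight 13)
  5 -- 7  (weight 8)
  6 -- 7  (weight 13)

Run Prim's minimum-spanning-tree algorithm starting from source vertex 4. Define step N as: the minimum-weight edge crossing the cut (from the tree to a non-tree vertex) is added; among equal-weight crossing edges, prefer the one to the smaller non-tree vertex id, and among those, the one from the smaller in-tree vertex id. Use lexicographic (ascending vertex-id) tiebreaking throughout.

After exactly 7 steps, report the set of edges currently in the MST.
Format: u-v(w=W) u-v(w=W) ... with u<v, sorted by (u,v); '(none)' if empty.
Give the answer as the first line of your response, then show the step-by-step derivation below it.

0-3(w=8) 0-4(w=3) 1-2(w=5) 1-7(w=6) 2-5(w=2) 3-6(w=3) 4-5(w=13)

step 1: add edge 0-4 (w=3); MST = {0-4(w=3)}
step 2: add edge 0-3 (w=8); MST = {0-3(w=8) 0-4(w=3)}
step 3: add edge 3-6 (w=3); MST = {0-3(w=8) 0-4(w=3) 3-6(w=3)}
step 4: add edge 4-5 (w=13); MST = {0-3(w=8) 0-4(w=3) 3-6(w=3) 4-5(w=13)}
step 5: add edge 2-5 (w=2); MST = {0-3(w=8) 0-4(w=3) 2-5(w=2) 3-6(w=3) 4-5(w=13)}
step 6: add edge 1-2 (w=5); MST = {0-3(w=8) 0-4(w=3) 1-2(w=5) 2-5(w=2) 3-6(w=3) 4-5(w=13)}
step 7: add edge 1-7 (w=6); MST = {0-3(w=8) 0-4(w=3) 1-2(w=5) 1-7(w=6) 2-5(w=2) 3-6(w=3) 4-5(w=13)}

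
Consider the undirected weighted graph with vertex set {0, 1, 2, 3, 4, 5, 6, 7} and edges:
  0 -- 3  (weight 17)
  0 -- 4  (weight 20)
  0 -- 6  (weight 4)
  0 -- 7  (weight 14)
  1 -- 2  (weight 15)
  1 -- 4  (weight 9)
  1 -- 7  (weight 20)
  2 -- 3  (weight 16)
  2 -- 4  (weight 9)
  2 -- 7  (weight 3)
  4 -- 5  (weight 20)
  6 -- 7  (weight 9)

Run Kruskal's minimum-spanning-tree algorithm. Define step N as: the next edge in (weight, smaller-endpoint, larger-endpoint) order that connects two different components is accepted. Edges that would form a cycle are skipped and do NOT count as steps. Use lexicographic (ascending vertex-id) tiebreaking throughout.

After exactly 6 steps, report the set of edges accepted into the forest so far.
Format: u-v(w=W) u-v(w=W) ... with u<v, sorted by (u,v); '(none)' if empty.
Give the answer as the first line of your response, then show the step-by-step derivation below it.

0-6(w=4) 1-4(w=9) 2-3(w=16) 2-4(w=9) 2-7(w=3) 6-7(w=9)

step 1: add edge 2-7 (w=3); MST = {2-7(w=3)}
step 2: add edge 0-6 (w=4); MST = {0-6(w=4) 2-7(w=3)}
step 3: add edge 1-4 (w=9); MST = {0-6(w=4) 1-4(w=9) 2-7(w=3)}
step 4: add edge 2-4 (w=9); MST = {0-6(w=4) 1-4(w=9) 2-4(w=9) 2-7(w=3)}
step 5: add edge 6-7 (w=9); MST = {0-6(w=4) 1-4(w=9) 2-4(w=9) 2-7(w=3) 6-7(w=9)}
step 6: add edge 2-3 (w=16); MST = {0-6(w=4) 1-4(w=9) 2-3(w=16) 2-4(w=9) 2-7(w=3) 6-7(w=9)}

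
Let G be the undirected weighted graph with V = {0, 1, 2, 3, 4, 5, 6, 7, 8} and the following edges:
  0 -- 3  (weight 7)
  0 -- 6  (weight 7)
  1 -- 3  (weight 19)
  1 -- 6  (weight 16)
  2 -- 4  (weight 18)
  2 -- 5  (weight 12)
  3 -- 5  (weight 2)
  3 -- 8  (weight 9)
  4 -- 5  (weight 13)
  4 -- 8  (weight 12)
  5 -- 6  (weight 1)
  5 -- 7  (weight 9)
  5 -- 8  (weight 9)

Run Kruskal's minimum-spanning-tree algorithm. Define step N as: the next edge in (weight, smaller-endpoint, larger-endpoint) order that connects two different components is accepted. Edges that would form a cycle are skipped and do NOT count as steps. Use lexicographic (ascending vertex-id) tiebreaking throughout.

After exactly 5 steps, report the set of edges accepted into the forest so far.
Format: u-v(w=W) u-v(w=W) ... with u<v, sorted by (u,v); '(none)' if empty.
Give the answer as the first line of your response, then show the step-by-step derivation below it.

0-3(w=7) 3-5(w=2) 3-8(w=9) 5-6(w=1) 5-7(w=9)

step 1: add edge 5-6 (w=1); MST = {5-6(w=1)}
step 2: add edge 3-5 (w=2); MST = {3-5(w=2) 5-6(w=1)}
step 3: add edge 0-3 (w=7); MST = {0-3(w=7) 3-5(w=2) 5-6(w=1)}
step 4: add edge 3-8 (w=9); MST = {0-3(w=7) 3-5(w=2) 3-8(w=9) 5-6(w=1)}
step 5: add edge 5-7 (w=9); MST = {0-3(w=7) 3-5(w=2) 3-8(w=9) 5-6(w=1) 5-7(w=9)}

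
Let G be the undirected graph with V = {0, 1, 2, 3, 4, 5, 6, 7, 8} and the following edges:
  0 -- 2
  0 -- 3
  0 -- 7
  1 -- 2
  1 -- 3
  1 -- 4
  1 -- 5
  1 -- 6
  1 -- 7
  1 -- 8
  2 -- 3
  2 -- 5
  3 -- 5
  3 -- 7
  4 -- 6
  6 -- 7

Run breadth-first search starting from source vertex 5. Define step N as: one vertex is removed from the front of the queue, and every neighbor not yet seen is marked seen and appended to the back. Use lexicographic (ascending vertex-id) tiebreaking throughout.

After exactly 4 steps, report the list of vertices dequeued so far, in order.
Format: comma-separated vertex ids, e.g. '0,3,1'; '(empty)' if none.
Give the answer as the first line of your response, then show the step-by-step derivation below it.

5,1,2,3

step 1: dequeue 5; queue=[1,2,3]; order=5
step 2: dequeue 1; queue=[2,3,4,6,7,8]; order=5,1
step 3: dequeue 2; queue=[3,4,6,7,8,0]; order=5,1,2
step 4: dequeue 3; queue=[4,6,7,8,0]; order=5,1,2,3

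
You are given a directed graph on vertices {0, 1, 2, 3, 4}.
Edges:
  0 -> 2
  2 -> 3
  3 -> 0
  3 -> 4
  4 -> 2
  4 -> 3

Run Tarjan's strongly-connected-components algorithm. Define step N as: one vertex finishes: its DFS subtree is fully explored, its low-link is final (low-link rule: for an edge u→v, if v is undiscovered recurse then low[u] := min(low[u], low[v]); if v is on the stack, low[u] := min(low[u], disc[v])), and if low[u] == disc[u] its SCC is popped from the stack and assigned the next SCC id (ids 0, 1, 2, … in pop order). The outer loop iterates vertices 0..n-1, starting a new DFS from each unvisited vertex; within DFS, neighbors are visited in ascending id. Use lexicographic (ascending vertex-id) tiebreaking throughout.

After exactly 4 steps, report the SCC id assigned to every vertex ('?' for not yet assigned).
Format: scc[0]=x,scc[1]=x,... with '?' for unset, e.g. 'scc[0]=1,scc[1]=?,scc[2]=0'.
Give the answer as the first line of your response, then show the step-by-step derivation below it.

scc[0]=0,scc[1]=?,scc[2]=0,scc[3]=0,scc[4]=0

step 1: low=(low[0]=0,low[1]=?,low[2]=1,low[3]=0,low[4]=1); scc=(scc[0]=?,scc[1]=?,scc[2]=?,scc[3]=?,scc[4]=?)
step 2: low=(low[0]=0,low[1]=?,low[2]=1,low[3]=0,low[4]=1); scc=(scc[0]=?,scc[1]=?,scc[2]=?,scc[3]=?,scc[4]=?)
step 3: low=(low[0]=0,low[1]=?,low[2]=0,low[3]=0,low[4]=1); scc=(scc[0]=?,scc[1]=?,scc[2]=?,scc[3]=?,scc[4]=?)
step 4: low=(low[0]=0,low[1]=?,low[2]=0,low[3]=0,low[4]=1); scc=(scc[0]=0,scc[1]=?,scc[2]=0,scc[3]=0,scc[4]=0)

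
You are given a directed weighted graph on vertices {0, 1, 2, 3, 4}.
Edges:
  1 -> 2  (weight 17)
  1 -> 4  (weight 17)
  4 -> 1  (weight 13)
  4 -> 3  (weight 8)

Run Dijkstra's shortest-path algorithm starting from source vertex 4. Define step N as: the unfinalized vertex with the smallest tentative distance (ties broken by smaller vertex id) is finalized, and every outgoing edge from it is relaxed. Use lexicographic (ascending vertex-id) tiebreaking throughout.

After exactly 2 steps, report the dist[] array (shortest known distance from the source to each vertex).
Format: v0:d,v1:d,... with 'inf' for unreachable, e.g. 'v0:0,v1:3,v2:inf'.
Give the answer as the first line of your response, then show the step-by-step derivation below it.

v0:inf,v1:13,v2:inf,v3:8,v4:0

step 1: dist = v0:inf,v1:13,v2:inf,v3:8,v4:0
step 2: dist = v0:inf,v1:13,v2:inf,v3:8,v4:0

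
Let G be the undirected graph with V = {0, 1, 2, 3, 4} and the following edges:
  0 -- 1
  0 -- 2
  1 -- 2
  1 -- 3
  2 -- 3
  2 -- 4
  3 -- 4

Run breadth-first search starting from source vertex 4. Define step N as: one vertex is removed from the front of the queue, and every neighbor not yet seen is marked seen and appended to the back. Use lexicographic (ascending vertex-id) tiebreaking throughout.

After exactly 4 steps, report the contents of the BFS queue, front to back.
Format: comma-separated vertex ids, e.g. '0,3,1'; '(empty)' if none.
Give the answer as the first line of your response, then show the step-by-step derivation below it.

1

step 1: dequeue 4; queue=[2,3]; order=4
step 2: dequeue 2; queue=[3,0,1]; order=4,2
step 3: dequeue 3; queue=[0,1]; order=4,2,3
step 4: dequeue 0; queue=[1]; order=4,2,3,0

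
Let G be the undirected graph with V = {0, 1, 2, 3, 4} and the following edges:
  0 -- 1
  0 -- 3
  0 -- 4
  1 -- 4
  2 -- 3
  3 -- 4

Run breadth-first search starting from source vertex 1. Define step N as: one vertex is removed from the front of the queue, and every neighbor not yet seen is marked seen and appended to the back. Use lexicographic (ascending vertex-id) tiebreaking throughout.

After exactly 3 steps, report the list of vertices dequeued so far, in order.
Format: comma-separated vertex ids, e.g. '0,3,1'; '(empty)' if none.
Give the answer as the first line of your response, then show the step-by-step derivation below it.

1,0,4

step 1: dequeue 1; queue=[0,4]; order=1
step 2: dequeue 0; queue=[4,3]; order=1,0
step 3: dequeue 4; queue=[3]; order=1,0,4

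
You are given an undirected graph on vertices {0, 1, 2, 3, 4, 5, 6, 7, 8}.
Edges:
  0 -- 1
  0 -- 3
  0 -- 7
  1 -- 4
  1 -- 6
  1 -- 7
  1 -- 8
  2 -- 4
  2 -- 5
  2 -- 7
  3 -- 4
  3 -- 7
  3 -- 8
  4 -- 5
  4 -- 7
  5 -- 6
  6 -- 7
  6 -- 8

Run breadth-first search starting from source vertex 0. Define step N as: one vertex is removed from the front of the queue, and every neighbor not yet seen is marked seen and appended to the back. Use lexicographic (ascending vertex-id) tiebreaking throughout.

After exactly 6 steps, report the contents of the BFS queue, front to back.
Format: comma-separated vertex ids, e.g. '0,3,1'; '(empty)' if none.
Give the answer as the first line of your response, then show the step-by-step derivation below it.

8,2,5

step 1: dequeue 0; queue=[1,3,7]; order=0
step 2: dequeue 1; queue=[3,7,4,6,8]; order=0,1
step 3: dequeue 3; queue=[7,4,6,8]; order=0,1,3
step 4: dequeue 7; queue=[4,6,8,2]; order=0,1,3,7
step 5: dequeue 4; queue=[6,8,2,5]; order=0,1,3,7,4
step 6: dequeue 6; queue=[8,2,5]; order=0,1,3,7,4,6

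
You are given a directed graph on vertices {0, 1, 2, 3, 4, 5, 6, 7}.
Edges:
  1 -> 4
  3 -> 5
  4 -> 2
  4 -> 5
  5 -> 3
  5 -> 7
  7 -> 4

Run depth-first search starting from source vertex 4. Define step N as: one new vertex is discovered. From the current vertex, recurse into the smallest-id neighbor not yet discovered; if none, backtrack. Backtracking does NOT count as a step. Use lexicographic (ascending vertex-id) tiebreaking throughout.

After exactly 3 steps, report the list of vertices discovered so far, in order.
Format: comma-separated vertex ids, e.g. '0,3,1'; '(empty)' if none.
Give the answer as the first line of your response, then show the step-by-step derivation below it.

4,2,5

step 1: discover 4; path=4; order=4
step 2: discover 2; path=4>2; order=4,2
step 3: discover 5; path=4>5; order=4,2,5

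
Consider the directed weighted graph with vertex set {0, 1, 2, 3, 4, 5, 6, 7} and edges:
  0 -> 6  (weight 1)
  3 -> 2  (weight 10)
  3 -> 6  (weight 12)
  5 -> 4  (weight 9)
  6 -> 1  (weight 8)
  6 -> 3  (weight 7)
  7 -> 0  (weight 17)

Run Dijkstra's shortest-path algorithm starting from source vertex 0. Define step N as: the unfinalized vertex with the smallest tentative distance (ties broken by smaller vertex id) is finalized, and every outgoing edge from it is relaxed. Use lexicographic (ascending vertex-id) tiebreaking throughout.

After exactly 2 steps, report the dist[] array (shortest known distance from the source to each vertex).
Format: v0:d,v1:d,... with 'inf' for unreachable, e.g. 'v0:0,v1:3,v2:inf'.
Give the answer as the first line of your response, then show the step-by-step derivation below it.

v0:0,v1:9,v2:inf,v3:8,v4:inf,v5:inf,v6:1,v7:inf

step 1: dist = v0:0,v1:inf,v2:inf,v3:inf,v4:inf,v5:inf,v6:1,v7:inf
step 2: dist = v0:0,v1:9,v2:inf,v3:8,v4:inf,v5:inf,v6:1,v7:inf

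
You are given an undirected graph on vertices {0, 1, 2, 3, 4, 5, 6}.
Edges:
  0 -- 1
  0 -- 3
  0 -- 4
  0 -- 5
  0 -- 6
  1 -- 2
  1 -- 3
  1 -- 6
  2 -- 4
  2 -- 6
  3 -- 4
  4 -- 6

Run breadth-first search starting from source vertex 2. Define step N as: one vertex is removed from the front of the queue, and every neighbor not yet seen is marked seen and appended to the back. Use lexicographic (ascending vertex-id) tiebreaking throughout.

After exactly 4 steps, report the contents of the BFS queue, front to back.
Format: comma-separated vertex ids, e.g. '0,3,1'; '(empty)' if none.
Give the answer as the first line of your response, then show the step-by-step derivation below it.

0,3

step 1: dequeue 2; queue=[1,4,6]; order=2
step 2: dequeue 1; queue=[4,6,0,3]; order=2,1
step 3: dequeue 4; queue=[6,0,3]; order=2,1,4
step 4: dequeue 6; queue=[0,3]; order=2,1,4,6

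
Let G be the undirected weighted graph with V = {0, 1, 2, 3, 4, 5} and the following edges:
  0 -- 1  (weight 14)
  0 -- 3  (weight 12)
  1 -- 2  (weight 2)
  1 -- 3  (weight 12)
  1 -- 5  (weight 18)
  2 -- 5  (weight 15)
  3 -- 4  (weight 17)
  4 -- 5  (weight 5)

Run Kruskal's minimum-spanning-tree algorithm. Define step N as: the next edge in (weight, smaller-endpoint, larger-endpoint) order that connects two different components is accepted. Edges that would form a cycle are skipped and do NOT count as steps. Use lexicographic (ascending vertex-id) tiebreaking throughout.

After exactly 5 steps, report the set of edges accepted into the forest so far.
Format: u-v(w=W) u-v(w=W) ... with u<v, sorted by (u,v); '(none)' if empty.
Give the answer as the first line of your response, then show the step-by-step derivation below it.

0-3(w=12) 1-2(w=2) 1-3(w=12) 2-5(w=15) 4-5(w=5)

step 1: add edge 1-2 (w=2); MST = {1-2(w=2)}
step 2: add edge 4-5 (w=5); MST = {1-2(w=2) 4-5(w=5)}
step 3: add edge 0-3 (w=12); MST = {0-3(w=12) 1-2(w=2) 4-5(w=5)}
step 4: add edge 1-3 (w=12); MST = {0-3(w=12) 1-2(w=2) 1-3(w=12) 4-5(w=5)}
step 5: add edge 2-5 (w=15); MST = {0-3(w=12) 1-2(w=2) 1-3(w=12) 2-5(w=15) 4-5(w=5)}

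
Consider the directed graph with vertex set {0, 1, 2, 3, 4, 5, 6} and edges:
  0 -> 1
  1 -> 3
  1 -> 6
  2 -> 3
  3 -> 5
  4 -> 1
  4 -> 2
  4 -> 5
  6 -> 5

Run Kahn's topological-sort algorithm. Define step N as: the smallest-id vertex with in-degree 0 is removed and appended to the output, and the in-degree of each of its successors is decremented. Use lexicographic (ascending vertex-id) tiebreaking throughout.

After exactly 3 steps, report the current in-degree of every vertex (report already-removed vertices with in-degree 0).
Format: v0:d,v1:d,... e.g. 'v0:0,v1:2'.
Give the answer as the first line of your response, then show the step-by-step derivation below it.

v0:0,v1:0,v2:0,v3:1,v4:0,v5:2,v6:0

step 1: output 0; order=[0]; indeg=(0,1,1,2,0,3,1)
step 2: output 4; order=[0,4]; indeg=(0,0,0,2,0,2,1)
step 3: output 1; order=[0,4,1]; indeg=(0,0,0,1,0,2,0)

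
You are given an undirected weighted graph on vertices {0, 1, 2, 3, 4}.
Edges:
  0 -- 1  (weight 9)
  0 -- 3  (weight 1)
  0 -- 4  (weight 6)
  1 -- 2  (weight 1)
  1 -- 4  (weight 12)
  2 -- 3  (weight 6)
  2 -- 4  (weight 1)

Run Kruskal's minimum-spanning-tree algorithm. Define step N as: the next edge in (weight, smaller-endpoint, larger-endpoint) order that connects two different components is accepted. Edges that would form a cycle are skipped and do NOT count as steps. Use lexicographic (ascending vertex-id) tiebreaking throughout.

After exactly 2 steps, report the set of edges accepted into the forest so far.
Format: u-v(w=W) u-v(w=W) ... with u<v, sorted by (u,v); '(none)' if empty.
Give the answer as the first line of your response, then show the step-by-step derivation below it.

0-3(w=1) 1-2(w=1)

step 1: add edge 0-3 (w=1); MST = {0-3(w=1)}
step 2: add edge 1-2 (w=1); MST = {0-3(w=1) 1-2(w=1)}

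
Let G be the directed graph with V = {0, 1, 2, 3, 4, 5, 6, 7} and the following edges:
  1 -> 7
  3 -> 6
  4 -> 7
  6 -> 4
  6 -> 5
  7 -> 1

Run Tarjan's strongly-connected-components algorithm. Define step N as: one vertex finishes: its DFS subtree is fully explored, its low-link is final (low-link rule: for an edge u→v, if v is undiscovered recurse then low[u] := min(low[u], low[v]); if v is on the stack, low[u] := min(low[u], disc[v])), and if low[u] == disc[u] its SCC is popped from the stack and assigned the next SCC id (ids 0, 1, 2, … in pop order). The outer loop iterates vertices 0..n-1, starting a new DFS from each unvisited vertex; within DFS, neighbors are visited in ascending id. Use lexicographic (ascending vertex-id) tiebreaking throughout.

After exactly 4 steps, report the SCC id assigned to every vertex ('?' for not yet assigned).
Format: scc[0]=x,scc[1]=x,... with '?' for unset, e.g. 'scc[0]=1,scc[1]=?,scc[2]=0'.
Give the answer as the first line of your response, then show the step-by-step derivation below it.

scc[0]=0,scc[1]=1,scc[2]=2,scc[3]=?,scc[4]=?,scc[5]=?,scc[6]=?,scc[7]=1

step 1: low=(low[0]=0,low[1]=?,low[2]=?,low[3]=?,low[4]=?,low[5]=?,low[6]=?,low[7]=?); scc=(scc[0]=0,scc[1]=?,scc[2]=?,scc[3]=?,scc[4]=?,scc[5]=?,scc[6]=?,scc[7]=?)
step 2: low=(low[0]=0,low[1]=1,low[2]=?,low[3]=?,low[4]=?,low[5]=?,low[6]=?,low[7]=1); scc=(scc[0]=0,scc[1]=?,scc[2]=?,scc[3]=?,scc[4]=?,scc[5]=?,scc[6]=?,scc[7]=?)
step 3: low=(low[0]=0,low[1]=1,low[2]=?,low[3]=?,low[4]=?,low[5]=?,low[6]=?,low[7]=1); scc=(scc[0]=0,scc[1]=1,scc[2]=?,scc[3]=?,scc[4]=?,scc[5]=?,scc[6]=?,scc[7]=1)
step 4: low=(low[0]=0,low[1]=1,low[2]=3,low[3]=?,low[4]=?,low[5]=?,low[6]=?,low[7]=1); scc=(scc[0]=0,scc[1]=1,scc[2]=2,scc[3]=?,scc[4]=?,scc[5]=?,scc[6]=?,scc[7]=1)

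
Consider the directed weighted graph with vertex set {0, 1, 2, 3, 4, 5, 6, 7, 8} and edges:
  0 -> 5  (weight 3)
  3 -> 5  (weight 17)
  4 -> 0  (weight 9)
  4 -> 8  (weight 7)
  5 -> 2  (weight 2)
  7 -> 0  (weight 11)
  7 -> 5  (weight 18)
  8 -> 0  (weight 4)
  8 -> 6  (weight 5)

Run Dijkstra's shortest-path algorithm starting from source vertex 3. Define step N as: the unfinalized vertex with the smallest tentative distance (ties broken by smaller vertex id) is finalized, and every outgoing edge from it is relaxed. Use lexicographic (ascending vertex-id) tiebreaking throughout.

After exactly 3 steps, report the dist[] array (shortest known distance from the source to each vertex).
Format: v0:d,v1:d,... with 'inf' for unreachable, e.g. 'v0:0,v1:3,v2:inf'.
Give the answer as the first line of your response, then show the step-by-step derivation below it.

v0:inf,v1:inf,v2:19,v3:0,v4:inf,v5:17,v6:inf,v7:inf,v8:inf

step 1: dist = v0:inf,v1:inf,v2:inf,v3:0,v4:inf,v5:17,v6:inf,v7:inf,v8:inf
step 2: dist = v0:inf,v1:inf,v2:19,v3:0,v4:inf,v5:17,v6:inf,v7:inf,v8:inf
step 3: dist = v0:inf,v1:inf,v2:19,v3:0,v4:inf,v5:17,v6:inf,v7:inf,v8:inf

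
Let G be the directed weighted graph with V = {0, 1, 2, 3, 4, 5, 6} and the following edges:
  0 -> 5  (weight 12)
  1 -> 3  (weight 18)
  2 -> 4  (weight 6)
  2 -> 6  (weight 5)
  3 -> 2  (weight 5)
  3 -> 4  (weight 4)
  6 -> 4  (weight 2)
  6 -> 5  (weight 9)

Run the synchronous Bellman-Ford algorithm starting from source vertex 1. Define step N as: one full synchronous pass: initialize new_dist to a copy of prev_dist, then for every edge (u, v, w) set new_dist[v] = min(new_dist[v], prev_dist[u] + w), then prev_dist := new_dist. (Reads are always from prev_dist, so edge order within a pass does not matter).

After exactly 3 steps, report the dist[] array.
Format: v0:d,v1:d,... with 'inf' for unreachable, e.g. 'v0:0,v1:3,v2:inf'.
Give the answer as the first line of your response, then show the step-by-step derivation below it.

v0:inf,v1:0,v2:23,v3:18,v4:22,v5:inf,v6:28

step 1: dist = v0:inf,v1:0,v2:inf,v3:18,v4:inf,v5:inf,v6:inf
step 2: dist = v0:inf,v1:0,v2:23,v3:18,v4:22,v5:inf,v6:inf
step 3: dist = v0:inf,v1:0,v2:23,v3:18,v4:22,v5:inf,v6:28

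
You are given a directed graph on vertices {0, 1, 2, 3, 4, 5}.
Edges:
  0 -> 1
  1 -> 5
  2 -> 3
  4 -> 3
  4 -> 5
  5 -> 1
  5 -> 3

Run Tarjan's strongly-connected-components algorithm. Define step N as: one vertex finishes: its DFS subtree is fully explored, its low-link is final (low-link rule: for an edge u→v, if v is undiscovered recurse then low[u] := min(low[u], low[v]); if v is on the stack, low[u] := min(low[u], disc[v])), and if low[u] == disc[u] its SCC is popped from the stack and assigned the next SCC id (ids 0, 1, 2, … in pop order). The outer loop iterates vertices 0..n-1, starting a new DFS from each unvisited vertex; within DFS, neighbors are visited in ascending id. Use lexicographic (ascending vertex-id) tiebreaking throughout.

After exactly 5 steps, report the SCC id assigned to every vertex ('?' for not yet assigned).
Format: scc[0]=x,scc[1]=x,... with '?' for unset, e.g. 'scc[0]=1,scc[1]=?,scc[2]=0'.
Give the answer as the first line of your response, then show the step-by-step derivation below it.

scc[0]=2,scc[1]=1,scc[2]=3,scc[3]=0,scc[4]=?,scc[5]=1

step 1: low=(low[0]=0,low[1]=1,low[2]=?,low[3]=3,low[4]=?,low[5]=1); scc=(scc[0]=?,scc[1]=?,scc[2]=?,scc[3]=0,scc[4]=?,scc[5]=?)
step 2: low=(low[0]=0,low[1]=1,low[2]=?,low[3]=3,low[4]=?,low[5]=1); scc=(scc[0]=?,scc[1]=?,scc[2]=?,scc[3]=0,scc[4]=?,scc[5]=?)
step 3: low=(low[0]=0,low[1]=1,low[2]=?,low[3]=3,low[4]=?,low[5]=1); scc=(scc[0]=?,scc[1]=1,scc[2]=?,scc[3]=0,scc[4]=?,scc[5]=1)
step 4: low=(low[0]=0,low[1]=1,low[2]=?,low[3]=3,low[4]=?,low[5]=1); scc=(scc[0]=2,scc[1]=1,scc[2]=?,scc[3]=0,scc[4]=?,scc[5]=1)
step 5: low=(low[0]=0,low[1]=1,low[2]=4,low[3]=3,low[4]=?,low[5]=1); scc=(scc[0]=2,scc[1]=1,scc[2]=3,scc[3]=0,scc[4]=?,scc[5]=1)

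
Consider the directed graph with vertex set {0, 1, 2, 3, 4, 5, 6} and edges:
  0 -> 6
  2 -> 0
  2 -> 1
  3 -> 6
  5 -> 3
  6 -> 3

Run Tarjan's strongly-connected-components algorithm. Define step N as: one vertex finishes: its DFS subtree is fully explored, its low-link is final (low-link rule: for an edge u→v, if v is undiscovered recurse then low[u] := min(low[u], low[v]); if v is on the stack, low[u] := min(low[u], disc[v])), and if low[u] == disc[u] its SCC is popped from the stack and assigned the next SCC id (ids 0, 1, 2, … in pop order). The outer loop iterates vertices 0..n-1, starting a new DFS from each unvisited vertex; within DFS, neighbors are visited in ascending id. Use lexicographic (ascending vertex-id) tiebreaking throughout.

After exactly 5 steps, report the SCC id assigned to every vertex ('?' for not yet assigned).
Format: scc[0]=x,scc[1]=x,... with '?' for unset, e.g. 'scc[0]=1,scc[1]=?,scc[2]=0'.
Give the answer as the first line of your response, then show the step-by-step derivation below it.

scc[0]=1,scc[1]=2,scc[2]=3,scc[3]=0,scc[4]=?,scc[5]=?,scc[6]=0

step 1: low=(low[0]=0,low[1]=?,low[2]=?,low[3]=1,low[4]=?,low[5]=?,low[6]=1); scc=(scc[0]=?,scc[1]=?,scc[2]=?,scc[3]=?,scc[4]=?,scc[5]=?,scc[6]=?)
step 2: low=(low[0]=0,low[1]=?,low[2]=?,low[3]=1,low[4]=?,low[5]=?,low[6]=1); scc=(scc[0]=?,scc[1]=?,scc[2]=?,scc[3]=0,scc[4]=?,scc[5]=?,scc[6]=0)
step 3: low=(low[0]=0,low[1]=?,low[2]=?,low[3]=1,low[4]=?,low[5]=?,low[6]=1); scc=(scc[0]=1,scc[1]=?,scc[2]=?,scc[3]=0,scc[4]=?,scc[5]=?,scc[6]=0)
step 4: low=(low[0]=0,low[1]=3,low[2]=?,low[3]=1,low[4]=?,low[5]=?,low[6]=1); scc=(scc[0]=1,scc[1]=2,scc[2]=?,scc[3]=0,scc[4]=?,scc[5]=?,scc[6]=0)
step 5: low=(low[0]=0,low[1]=3,low[2]=4,low[3]=1,low[4]=?,low[5]=?,low[6]=1); scc=(scc[0]=1,scc[1]=2,scc[2]=3,scc[3]=0,scc[4]=?,scc[5]=?,scc[6]=0)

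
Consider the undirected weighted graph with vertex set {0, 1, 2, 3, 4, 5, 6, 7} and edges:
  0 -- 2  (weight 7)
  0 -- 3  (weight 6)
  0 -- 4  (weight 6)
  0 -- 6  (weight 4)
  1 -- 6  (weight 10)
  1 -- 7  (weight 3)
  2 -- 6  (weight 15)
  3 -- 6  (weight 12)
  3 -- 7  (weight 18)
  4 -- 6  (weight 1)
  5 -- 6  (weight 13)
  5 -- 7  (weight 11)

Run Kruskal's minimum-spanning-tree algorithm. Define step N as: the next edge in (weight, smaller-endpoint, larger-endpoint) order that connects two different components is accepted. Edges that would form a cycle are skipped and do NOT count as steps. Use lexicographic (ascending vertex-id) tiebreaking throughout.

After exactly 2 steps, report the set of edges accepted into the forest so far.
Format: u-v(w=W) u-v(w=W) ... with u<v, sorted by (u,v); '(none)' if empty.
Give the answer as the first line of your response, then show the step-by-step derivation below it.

1-7(w=3) 4-6(w=1)

step 1: add edge 4-6 (w=1); MST = {4-6(w=1)}
step 2: add edge 1-7 (w=3); MST = {1-7(w=3) 4-6(w=1)}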